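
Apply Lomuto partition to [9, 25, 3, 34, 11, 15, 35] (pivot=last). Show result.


Elements <= 35 go left of pivot.
Result: [9, 25, 3, 34, 11, 15, 35], pivot at index 6


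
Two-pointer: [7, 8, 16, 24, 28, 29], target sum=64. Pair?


Two pointers: lo=0, hi=5
No pair sums to 64


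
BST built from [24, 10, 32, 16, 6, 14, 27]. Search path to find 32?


BST root = 24
Search for 32: compare at each node
Path: [24, 32]


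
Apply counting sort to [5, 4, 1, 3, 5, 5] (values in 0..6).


Count array: [0, 1, 0, 1, 1, 3, 0]
Reconstruct: [1, 3, 4, 5, 5, 5]


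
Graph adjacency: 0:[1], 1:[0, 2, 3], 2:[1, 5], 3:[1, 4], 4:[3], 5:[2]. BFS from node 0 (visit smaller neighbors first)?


BFS queue: start with [0]
Visit order: [0, 1, 2, 3, 5, 4]


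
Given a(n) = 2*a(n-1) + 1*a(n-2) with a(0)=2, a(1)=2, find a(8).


Build bottom-up:
...a(6)=198, a(7)=478, a(8)=2*478+1*198=1154


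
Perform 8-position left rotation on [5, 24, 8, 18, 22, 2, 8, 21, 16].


Left rotate by 8: [16, 5, 24, 8, 18, 22, 2, 8, 21]


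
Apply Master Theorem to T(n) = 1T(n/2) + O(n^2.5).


a=1, b=2, c=2.5. log_2(1)=0 < c=2.5. Case 3: O(n^c) = O(n^2.500)
Complexity: O(n^2.500)


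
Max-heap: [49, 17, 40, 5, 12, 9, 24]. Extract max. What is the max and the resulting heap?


Max = 49
Replace root with last, heapify down
Resulting heap: [40, 17, 24, 5, 12, 9]


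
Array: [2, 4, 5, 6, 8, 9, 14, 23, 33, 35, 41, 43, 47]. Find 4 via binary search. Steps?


Search for 4:
[0,12] mid=6 arr[6]=14
[0,5] mid=2 arr[2]=5
[0,1] mid=0 arr[0]=2
[1,1] mid=1 arr[1]=4
Total: 4 comparisons


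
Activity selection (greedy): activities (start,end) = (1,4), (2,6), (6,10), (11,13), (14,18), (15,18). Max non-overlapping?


Greedy: pick earliest-ending, then skip overlaps.
Selected (4 activities): [(1, 4), (6, 10), (11, 13), (14, 18)]


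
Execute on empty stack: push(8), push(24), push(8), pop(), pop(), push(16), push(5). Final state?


push(8) -> [8]
push(24) -> [8, 24]
push(8) -> [8, 24, 8]
pop() returns 8 -> [8, 24]
pop() returns 24 -> [8]
push(16) -> [8, 16]
push(5) -> [8, 16, 5]
Final stack (bottom to top): [8, 16, 5]


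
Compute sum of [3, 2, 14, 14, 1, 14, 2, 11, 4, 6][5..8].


Prefix sums: [0, 3, 5, 19, 33, 34, 48, 50, 61, 65, 71]
Sum[5..8] = prefix[9] - prefix[5] = 65 - 34 = 31


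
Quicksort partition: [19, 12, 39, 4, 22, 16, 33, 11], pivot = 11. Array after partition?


Elements <= 11 go left of pivot.
Result: [4, 11, 39, 19, 22, 16, 33, 12], pivot at index 1


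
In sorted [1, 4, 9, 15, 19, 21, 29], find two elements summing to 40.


Two pointers: lo=0, hi=6
Found pair: (19, 21) summing to 40


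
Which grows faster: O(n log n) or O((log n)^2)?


polylogarithmic grows slower than linearithmic
O((log n)^2) is asymptotically smaller; O(n log n) grows faster


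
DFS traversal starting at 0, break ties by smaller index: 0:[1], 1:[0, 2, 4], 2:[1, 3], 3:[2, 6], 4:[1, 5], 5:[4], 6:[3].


DFS stack-based: start with [0]
Visit order: [0, 1, 2, 3, 6, 4, 5]


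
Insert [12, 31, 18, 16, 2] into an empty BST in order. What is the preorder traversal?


Root = 12; build tree by BST insertion.
Preorder traversal: [12, 2, 31, 18, 16]


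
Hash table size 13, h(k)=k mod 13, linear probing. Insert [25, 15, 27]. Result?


Insertions: 25->slot 12; 15->slot 2; 27->slot 1
Table: [None, 27, 15, None, None, None, None, None, None, None, None, None, 25]


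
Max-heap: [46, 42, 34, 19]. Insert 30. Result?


Append 30: [46, 42, 34, 19, 30]
Bubble up: no swaps needed
Result: [46, 42, 34, 19, 30]


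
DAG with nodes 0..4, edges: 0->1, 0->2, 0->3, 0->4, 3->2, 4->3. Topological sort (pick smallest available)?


Kahn's algorithm, process smallest node first
Order: [0, 1, 4, 3, 2]


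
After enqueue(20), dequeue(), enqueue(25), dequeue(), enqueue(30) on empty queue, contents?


enqueue(20) -> [20]
dequeue() returns 20 -> []
enqueue(25) -> [25]
dequeue() returns 25 -> []
enqueue(30) -> [30]
Final queue (front to back): [30]


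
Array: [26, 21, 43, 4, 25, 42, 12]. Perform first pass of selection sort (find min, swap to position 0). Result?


After one pass: [4, 21, 43, 26, 25, 42, 12]


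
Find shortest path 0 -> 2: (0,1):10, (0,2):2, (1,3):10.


Dijkstra from 0:
Distances: {0: 0, 1: 10, 2: 2, 3: 20}
Shortest distance to 2 = 2, path = [0, 2]


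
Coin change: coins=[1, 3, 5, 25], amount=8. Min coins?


dp[0]=0; dp[i]=1+min(dp[i-c] for c in coins)
...dp[3]=1, dp[4]=2, dp[5]=1, dp[6]=2, dp[7]=3, dp[8]=2
Minimum coins for 8 = 2


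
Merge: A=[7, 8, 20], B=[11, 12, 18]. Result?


Compare heads, take smaller each step.
Merged: [7, 8, 11, 12, 18, 20]


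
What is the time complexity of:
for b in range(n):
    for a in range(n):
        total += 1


Per nesting level: O(n) * O(n) = O(n^2)
Complexity: O(n^2)


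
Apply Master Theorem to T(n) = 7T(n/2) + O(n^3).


a=7, b=2, c=3. log_2(7)=2.807 < c=3. Case 3: O(n^c) = O(n^3)
Complexity: O(n^3)


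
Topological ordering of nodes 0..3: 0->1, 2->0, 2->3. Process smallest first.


Kahn's algorithm, process smallest node first
Order: [2, 0, 1, 3]


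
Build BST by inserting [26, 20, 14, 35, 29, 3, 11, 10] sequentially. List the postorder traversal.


Root = 26; build tree by BST insertion.
Postorder traversal: [10, 11, 3, 14, 20, 29, 35, 26]


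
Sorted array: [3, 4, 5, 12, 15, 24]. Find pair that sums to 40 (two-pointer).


Two pointers: lo=0, hi=5
No pair sums to 40


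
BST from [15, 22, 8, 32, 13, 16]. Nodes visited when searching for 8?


BST root = 15
Search for 8: compare at each node
Path: [15, 8]


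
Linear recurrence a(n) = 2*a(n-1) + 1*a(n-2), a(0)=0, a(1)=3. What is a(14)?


Build bottom-up:
...a(12)=41580, a(13)=100383, a(14)=2*100383+1*41580=242346


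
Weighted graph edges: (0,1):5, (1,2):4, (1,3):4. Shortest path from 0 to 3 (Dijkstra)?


Dijkstra from 0:
Distances: {0: 0, 1: 5, 2: 9, 3: 9}
Shortest distance to 3 = 9, path = [0, 1, 3]


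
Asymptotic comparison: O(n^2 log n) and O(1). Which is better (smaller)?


constant grows slower than n^2 log n
O(1) is asymptotically smaller; O(n^2 log n) grows faster


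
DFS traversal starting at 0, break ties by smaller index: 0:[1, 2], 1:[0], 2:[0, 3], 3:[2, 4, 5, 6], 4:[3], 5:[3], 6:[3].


DFS stack-based: start with [0]
Visit order: [0, 1, 2, 3, 4, 5, 6]


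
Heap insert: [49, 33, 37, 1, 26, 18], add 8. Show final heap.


Append 8: [49, 33, 37, 1, 26, 18, 8]
Bubble up: no swaps needed
Result: [49, 33, 37, 1, 26, 18, 8]


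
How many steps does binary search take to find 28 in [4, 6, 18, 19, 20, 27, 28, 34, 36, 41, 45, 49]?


Search for 28:
[0,11] mid=5 arr[5]=27
[6,11] mid=8 arr[8]=36
[6,7] mid=6 arr[6]=28
Total: 3 comparisons


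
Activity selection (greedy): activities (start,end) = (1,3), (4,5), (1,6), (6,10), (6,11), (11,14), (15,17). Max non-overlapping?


Greedy: pick earliest-ending, then skip overlaps.
Selected (5 activities): [(1, 3), (4, 5), (6, 10), (11, 14), (15, 17)]


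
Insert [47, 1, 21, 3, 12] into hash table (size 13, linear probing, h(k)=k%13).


Insertions: 47->slot 8; 1->slot 1; 21->slot 9; 3->slot 3; 12->slot 12
Table: [None, 1, None, 3, None, None, None, None, 47, 21, None, None, 12]


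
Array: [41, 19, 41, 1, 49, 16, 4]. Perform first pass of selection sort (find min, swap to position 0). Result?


After one pass: [1, 19, 41, 41, 49, 16, 4]


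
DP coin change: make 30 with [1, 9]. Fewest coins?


dp[0]=0; dp[i]=1+min(dp[i-c] for c in coins)
...dp[25]=9, dp[26]=10, dp[27]=3, dp[28]=4, dp[29]=5, dp[30]=6
Minimum coins for 30 = 6


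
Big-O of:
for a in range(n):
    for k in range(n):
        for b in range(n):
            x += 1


Per nesting level: O(n) * O(n) * O(n) = O(n^3)
Complexity: O(n^3)


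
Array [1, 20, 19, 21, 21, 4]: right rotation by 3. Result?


Right rotate by 3: [21, 21, 4, 1, 20, 19]


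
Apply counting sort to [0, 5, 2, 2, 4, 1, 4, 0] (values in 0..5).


Count array: [2, 1, 2, 0, 2, 1]
Reconstruct: [0, 0, 1, 2, 2, 4, 4, 5]


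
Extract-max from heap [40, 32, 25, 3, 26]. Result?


Max = 40
Replace root with last, heapify down
Resulting heap: [32, 26, 25, 3]


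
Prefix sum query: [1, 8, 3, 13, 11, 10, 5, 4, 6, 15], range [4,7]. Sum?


Prefix sums: [0, 1, 9, 12, 25, 36, 46, 51, 55, 61, 76]
Sum[4..7] = prefix[8] - prefix[4] = 55 - 25 = 30


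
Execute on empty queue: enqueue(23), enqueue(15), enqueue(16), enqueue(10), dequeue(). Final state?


enqueue(23) -> [23]
enqueue(15) -> [23, 15]
enqueue(16) -> [23, 15, 16]
enqueue(10) -> [23, 15, 16, 10]
dequeue() returns 23 -> [15, 16, 10]
Final queue (front to back): [15, 16, 10]


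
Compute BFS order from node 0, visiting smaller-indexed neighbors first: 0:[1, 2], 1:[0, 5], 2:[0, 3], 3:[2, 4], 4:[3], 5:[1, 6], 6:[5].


BFS queue: start with [0]
Visit order: [0, 1, 2, 5, 3, 6, 4]


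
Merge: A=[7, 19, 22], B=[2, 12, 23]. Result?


Compare heads, take smaller each step.
Merged: [2, 7, 12, 19, 22, 23]


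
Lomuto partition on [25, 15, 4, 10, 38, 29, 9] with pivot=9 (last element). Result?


Elements <= 9 go left of pivot.
Result: [4, 9, 25, 10, 38, 29, 15], pivot at index 1


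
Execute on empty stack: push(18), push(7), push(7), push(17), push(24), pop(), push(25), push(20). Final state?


push(18) -> [18]
push(7) -> [18, 7]
push(7) -> [18, 7, 7]
push(17) -> [18, 7, 7, 17]
push(24) -> [18, 7, 7, 17, 24]
pop() returns 24 -> [18, 7, 7, 17]
push(25) -> [18, 7, 7, 17, 25]
push(20) -> [18, 7, 7, 17, 25, 20]
Final stack (bottom to top): [18, 7, 7, 17, 25, 20]


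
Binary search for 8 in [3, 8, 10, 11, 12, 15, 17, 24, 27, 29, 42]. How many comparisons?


Search for 8:
[0,10] mid=5 arr[5]=15
[0,4] mid=2 arr[2]=10
[0,1] mid=0 arr[0]=3
[1,1] mid=1 arr[1]=8
Total: 4 comparisons


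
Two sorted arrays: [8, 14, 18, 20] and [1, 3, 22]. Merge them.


Compare heads, take smaller each step.
Merged: [1, 3, 8, 14, 18, 20, 22]


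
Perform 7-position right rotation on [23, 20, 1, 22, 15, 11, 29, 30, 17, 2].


Right rotate by 7: [22, 15, 11, 29, 30, 17, 2, 23, 20, 1]


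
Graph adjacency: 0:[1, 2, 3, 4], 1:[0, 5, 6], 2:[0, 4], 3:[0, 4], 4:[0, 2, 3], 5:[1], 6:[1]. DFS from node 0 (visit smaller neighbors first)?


DFS stack-based: start with [0]
Visit order: [0, 1, 5, 6, 2, 4, 3]


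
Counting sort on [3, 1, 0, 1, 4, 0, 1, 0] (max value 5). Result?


Count array: [3, 3, 0, 1, 1, 0]
Reconstruct: [0, 0, 0, 1, 1, 1, 3, 4]


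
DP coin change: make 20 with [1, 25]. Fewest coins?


dp[0]=0; dp[i]=1+min(dp[i-c] for c in coins)
...dp[15]=15, dp[16]=16, dp[17]=17, dp[18]=18, dp[19]=19, dp[20]=20
Minimum coins for 20 = 20


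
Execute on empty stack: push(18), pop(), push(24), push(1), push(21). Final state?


push(18) -> [18]
pop() returns 18 -> []
push(24) -> [24]
push(1) -> [24, 1]
push(21) -> [24, 1, 21]
Final stack (bottom to top): [24, 1, 21]


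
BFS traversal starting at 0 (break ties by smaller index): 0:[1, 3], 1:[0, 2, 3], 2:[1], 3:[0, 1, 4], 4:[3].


BFS queue: start with [0]
Visit order: [0, 1, 3, 2, 4]


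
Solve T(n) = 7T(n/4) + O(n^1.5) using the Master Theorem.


a=7, b=4, c=1.5. log_4(7)=1.404 < c=1.5. Case 3: O(n^c) = O(n^1.500)
Complexity: O(n^1.500)


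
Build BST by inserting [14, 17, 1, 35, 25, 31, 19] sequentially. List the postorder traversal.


Root = 14; build tree by BST insertion.
Postorder traversal: [1, 19, 31, 25, 35, 17, 14]


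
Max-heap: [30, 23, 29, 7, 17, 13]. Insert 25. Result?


Append 25: [30, 23, 29, 7, 17, 13, 25]
Bubble up: no swaps needed
Result: [30, 23, 29, 7, 17, 13, 25]


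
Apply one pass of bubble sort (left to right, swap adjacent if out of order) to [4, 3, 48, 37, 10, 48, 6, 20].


After one pass: [3, 4, 37, 10, 48, 6, 20, 48]


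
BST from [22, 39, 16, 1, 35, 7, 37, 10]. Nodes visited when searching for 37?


BST root = 22
Search for 37: compare at each node
Path: [22, 39, 35, 37]


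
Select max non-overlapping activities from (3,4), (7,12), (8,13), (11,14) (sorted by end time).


Greedy: pick earliest-ending, then skip overlaps.
Selected (2 activities): [(3, 4), (7, 12)]


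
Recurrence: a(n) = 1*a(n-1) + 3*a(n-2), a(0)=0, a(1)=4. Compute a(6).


Build bottom-up:
...a(4)=28, a(5)=76, a(6)=1*76+3*28=160


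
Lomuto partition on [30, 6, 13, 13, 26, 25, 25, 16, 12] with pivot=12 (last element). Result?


Elements <= 12 go left of pivot.
Result: [6, 12, 13, 13, 26, 25, 25, 16, 30], pivot at index 1


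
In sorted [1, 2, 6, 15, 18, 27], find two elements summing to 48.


Two pointers: lo=0, hi=5
No pair sums to 48


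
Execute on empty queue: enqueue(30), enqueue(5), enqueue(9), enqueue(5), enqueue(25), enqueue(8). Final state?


enqueue(30) -> [30]
enqueue(5) -> [30, 5]
enqueue(9) -> [30, 5, 9]
enqueue(5) -> [30, 5, 9, 5]
enqueue(25) -> [30, 5, 9, 5, 25]
enqueue(8) -> [30, 5, 9, 5, 25, 8]
Final queue (front to back): [30, 5, 9, 5, 25, 8]


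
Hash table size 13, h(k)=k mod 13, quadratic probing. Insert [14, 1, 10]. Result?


Insertions: 14->slot 1; 1->slot 2; 10->slot 10
Table: [None, 14, 1, None, None, None, None, None, None, None, 10, None, None]


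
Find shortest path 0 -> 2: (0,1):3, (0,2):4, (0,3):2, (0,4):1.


Dijkstra from 0:
Distances: {0: 0, 1: 3, 2: 4, 3: 2, 4: 1}
Shortest distance to 2 = 4, path = [0, 2]


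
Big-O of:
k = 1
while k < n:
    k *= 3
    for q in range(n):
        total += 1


Per nesting level: O(log n) * O(n) = O(n log n)
Complexity: O(n log n)


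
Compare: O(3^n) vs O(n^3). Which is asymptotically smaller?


cubic grows slower than exponential (base 3)
O(n^3) is asymptotically smaller; O(3^n) grows faster


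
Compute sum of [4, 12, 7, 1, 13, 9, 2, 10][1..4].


Prefix sums: [0, 4, 16, 23, 24, 37, 46, 48, 58]
Sum[1..4] = prefix[5] - prefix[1] = 37 - 4 = 33


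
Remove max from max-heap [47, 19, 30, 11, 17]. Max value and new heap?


Max = 47
Replace root with last, heapify down
Resulting heap: [30, 19, 17, 11]


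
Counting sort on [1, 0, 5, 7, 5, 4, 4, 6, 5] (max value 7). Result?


Count array: [1, 1, 0, 0, 2, 3, 1, 1]
Reconstruct: [0, 1, 4, 4, 5, 5, 5, 6, 7]


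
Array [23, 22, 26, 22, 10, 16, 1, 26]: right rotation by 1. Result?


Right rotate by 1: [26, 23, 22, 26, 22, 10, 16, 1]


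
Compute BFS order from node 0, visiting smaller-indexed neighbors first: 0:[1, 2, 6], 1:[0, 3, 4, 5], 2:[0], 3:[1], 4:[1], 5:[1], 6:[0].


BFS queue: start with [0]
Visit order: [0, 1, 2, 6, 3, 4, 5]


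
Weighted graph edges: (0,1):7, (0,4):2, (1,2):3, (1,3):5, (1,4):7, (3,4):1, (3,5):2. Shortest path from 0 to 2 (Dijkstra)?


Dijkstra from 0:
Distances: {0: 0, 1: 7, 2: 10, 3: 3, 4: 2, 5: 5}
Shortest distance to 2 = 10, path = [0, 1, 2]


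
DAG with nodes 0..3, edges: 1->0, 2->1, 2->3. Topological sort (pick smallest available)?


Kahn's algorithm, process smallest node first
Order: [2, 1, 0, 3]


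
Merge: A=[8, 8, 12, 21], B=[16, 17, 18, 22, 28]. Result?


Compare heads, take smaller each step.
Merged: [8, 8, 12, 16, 17, 18, 21, 22, 28]


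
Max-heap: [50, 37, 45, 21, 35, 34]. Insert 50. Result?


Append 50: [50, 37, 45, 21, 35, 34, 50]
Bubble up: swap idx 6(50) with idx 2(45)
Result: [50, 37, 50, 21, 35, 34, 45]


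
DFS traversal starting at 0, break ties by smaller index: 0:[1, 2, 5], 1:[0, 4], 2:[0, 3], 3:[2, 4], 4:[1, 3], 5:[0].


DFS stack-based: start with [0]
Visit order: [0, 1, 4, 3, 2, 5]


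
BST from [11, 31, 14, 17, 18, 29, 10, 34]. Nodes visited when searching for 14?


BST root = 11
Search for 14: compare at each node
Path: [11, 31, 14]


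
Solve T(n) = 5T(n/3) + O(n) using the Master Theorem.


a=5, b=3, c=1. log_3(5)=1.465 > c=1. Case 1: O(n^log_b(a)) = O(n^1.465)
Complexity: O(n^1.465)


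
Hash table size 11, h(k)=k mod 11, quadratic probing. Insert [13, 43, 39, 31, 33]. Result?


Insertions: 13->slot 2; 43->slot 10; 39->slot 6; 31->slot 9; 33->slot 0
Table: [33, None, 13, None, None, None, 39, None, None, 31, 43]


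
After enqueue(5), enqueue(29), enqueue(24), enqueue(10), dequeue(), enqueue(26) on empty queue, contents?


enqueue(5) -> [5]
enqueue(29) -> [5, 29]
enqueue(24) -> [5, 29, 24]
enqueue(10) -> [5, 29, 24, 10]
dequeue() returns 5 -> [29, 24, 10]
enqueue(26) -> [29, 24, 10, 26]
Final queue (front to back): [29, 24, 10, 26]


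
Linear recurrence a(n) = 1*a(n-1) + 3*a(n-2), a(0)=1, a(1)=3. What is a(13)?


Build bottom-up:
...a(11)=11526, a(12)=26529, a(13)=1*26529+3*11526=61107


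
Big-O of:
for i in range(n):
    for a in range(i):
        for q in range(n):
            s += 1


Per nesting level: O(n) * O(n) [triangular over i] * O(n) = O(n^3)
Complexity: O(n^3)


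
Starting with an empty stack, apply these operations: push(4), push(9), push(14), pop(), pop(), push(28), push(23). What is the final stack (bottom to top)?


push(4) -> [4]
push(9) -> [4, 9]
push(14) -> [4, 9, 14]
pop() returns 14 -> [4, 9]
pop() returns 9 -> [4]
push(28) -> [4, 28]
push(23) -> [4, 28, 23]
Final stack (bottom to top): [4, 28, 23]


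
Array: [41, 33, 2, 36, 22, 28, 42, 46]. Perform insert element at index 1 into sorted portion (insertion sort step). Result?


After one pass: [33, 41, 2, 36, 22, 28, 42, 46]


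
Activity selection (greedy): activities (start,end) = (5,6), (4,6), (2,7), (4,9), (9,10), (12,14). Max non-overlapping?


Greedy: pick earliest-ending, then skip overlaps.
Selected (3 activities): [(5, 6), (9, 10), (12, 14)]


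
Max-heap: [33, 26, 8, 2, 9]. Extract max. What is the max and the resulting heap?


Max = 33
Replace root with last, heapify down
Resulting heap: [26, 9, 8, 2]


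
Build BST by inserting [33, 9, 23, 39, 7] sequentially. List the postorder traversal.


Root = 33; build tree by BST insertion.
Postorder traversal: [7, 23, 9, 39, 33]


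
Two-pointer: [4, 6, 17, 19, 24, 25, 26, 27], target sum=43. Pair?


Two pointers: lo=0, hi=7
Found pair: (17, 26) summing to 43


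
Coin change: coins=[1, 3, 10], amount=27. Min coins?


dp[0]=0; dp[i]=1+min(dp[i-c] for c in coins)
...dp[22]=4, dp[23]=3, dp[24]=4, dp[25]=5, dp[26]=4, dp[27]=5
Minimum coins for 27 = 5


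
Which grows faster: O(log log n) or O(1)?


constant grows slower than double-logarithmic
O(1) is asymptotically smaller; O(log log n) grows faster


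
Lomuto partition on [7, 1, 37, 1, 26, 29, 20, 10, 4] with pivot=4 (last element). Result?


Elements <= 4 go left of pivot.
Result: [1, 1, 4, 7, 26, 29, 20, 10, 37], pivot at index 2


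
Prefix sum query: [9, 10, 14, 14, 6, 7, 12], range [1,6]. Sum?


Prefix sums: [0, 9, 19, 33, 47, 53, 60, 72]
Sum[1..6] = prefix[7] - prefix[1] = 72 - 9 = 63


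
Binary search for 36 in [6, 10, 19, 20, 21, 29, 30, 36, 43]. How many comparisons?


Search for 36:
[0,8] mid=4 arr[4]=21
[5,8] mid=6 arr[6]=30
[7,8] mid=7 arr[7]=36
Total: 3 comparisons


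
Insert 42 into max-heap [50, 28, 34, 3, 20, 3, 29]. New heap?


Append 42: [50, 28, 34, 3, 20, 3, 29, 42]
Bubble up: swap idx 7(42) with idx 3(3); swap idx 3(42) with idx 1(28)
Result: [50, 42, 34, 28, 20, 3, 29, 3]


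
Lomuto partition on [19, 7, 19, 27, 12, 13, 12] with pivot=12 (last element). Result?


Elements <= 12 go left of pivot.
Result: [7, 12, 12, 27, 19, 13, 19], pivot at index 2


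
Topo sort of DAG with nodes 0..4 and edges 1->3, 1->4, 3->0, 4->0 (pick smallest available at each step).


Kahn's algorithm, process smallest node first
Order: [1, 2, 3, 4, 0]


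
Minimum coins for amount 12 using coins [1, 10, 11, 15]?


dp[0]=0; dp[i]=1+min(dp[i-c] for c in coins)
...dp[7]=7, dp[8]=8, dp[9]=9, dp[10]=1, dp[11]=1, dp[12]=2
Minimum coins for 12 = 2


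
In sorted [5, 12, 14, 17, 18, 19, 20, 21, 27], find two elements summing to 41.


Two pointers: lo=0, hi=8
Found pair: (14, 27) summing to 41


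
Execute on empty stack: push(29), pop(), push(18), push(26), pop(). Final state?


push(29) -> [29]
pop() returns 29 -> []
push(18) -> [18]
push(26) -> [18, 26]
pop() returns 26 -> [18]
Final stack (bottom to top): [18]


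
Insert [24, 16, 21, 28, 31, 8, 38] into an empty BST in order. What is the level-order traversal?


Root = 24; build tree by BST insertion.
Level-Order traversal: [24, 16, 28, 8, 21, 31, 38]


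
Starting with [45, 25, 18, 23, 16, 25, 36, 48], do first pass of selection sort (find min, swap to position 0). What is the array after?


After one pass: [16, 25, 18, 23, 45, 25, 36, 48]


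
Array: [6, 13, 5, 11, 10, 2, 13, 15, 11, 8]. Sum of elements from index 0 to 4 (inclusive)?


Prefix sums: [0, 6, 19, 24, 35, 45, 47, 60, 75, 86, 94]
Sum[0..4] = prefix[5] - prefix[0] = 45 - 0 = 45


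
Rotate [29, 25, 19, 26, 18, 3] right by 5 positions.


Right rotate by 5: [25, 19, 26, 18, 3, 29]


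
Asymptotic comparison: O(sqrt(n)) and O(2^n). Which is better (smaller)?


sublinear grows slower than exponential
O(sqrt(n)) is asymptotically smaller; O(2^n) grows faster


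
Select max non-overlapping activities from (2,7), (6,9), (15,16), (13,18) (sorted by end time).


Greedy: pick earliest-ending, then skip overlaps.
Selected (2 activities): [(2, 7), (15, 16)]


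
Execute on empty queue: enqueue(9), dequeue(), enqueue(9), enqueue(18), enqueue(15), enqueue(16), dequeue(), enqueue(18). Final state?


enqueue(9) -> [9]
dequeue() returns 9 -> []
enqueue(9) -> [9]
enqueue(18) -> [9, 18]
enqueue(15) -> [9, 18, 15]
enqueue(16) -> [9, 18, 15, 16]
dequeue() returns 9 -> [18, 15, 16]
enqueue(18) -> [18, 15, 16, 18]
Final queue (front to back): [18, 15, 16, 18]


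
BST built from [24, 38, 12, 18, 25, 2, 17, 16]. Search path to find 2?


BST root = 24
Search for 2: compare at each node
Path: [24, 12, 2]


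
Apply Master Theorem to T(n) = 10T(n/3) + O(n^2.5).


a=10, b=3, c=2.5. log_3(10)=2.096 < c=2.5. Case 3: O(n^c) = O(n^2.500)
Complexity: O(n^2.500)


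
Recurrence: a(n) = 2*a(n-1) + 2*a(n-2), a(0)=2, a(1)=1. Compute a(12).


Build bottom-up:
...a(10)=16480, a(11)=45024, a(12)=2*45024+2*16480=123008


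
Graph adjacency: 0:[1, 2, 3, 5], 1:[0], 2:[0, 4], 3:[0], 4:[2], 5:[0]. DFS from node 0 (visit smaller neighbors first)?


DFS stack-based: start with [0]
Visit order: [0, 1, 2, 4, 3, 5]


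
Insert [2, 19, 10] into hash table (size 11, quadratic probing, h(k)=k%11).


Insertions: 2->slot 2; 19->slot 8; 10->slot 10
Table: [None, None, 2, None, None, None, None, None, 19, None, 10]


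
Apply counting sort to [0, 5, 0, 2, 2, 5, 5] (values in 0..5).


Count array: [2, 0, 2, 0, 0, 3]
Reconstruct: [0, 0, 2, 2, 5, 5, 5]


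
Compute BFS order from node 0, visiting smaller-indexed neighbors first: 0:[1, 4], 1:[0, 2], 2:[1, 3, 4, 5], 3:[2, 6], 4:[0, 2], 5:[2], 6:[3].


BFS queue: start with [0]
Visit order: [0, 1, 4, 2, 3, 5, 6]


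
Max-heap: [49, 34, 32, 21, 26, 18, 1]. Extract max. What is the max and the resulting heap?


Max = 49
Replace root with last, heapify down
Resulting heap: [34, 26, 32, 21, 1, 18]


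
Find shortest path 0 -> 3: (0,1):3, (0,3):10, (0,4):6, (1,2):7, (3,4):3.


Dijkstra from 0:
Distances: {0: 0, 1: 3, 2: 10, 3: 9, 4: 6}
Shortest distance to 3 = 9, path = [0, 4, 3]


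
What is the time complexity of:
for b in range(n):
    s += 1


Per nesting level: O(n) = O(n)
Complexity: O(n)


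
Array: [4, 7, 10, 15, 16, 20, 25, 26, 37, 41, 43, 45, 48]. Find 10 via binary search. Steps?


Search for 10:
[0,12] mid=6 arr[6]=25
[0,5] mid=2 arr[2]=10
Total: 2 comparisons


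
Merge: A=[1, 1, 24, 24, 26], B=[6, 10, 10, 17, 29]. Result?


Compare heads, take smaller each step.
Merged: [1, 1, 6, 10, 10, 17, 24, 24, 26, 29]


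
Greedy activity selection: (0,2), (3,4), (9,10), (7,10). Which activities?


Greedy: pick earliest-ending, then skip overlaps.
Selected (3 activities): [(0, 2), (3, 4), (9, 10)]


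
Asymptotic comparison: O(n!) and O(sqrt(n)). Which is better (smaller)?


sublinear grows slower than factorial
O(sqrt(n)) is asymptotically smaller; O(n!) grows faster


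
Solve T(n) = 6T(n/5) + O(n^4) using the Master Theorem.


a=6, b=5, c=4. log_5(6)=1.113 < c=4. Case 3: O(n^c) = O(n^4)
Complexity: O(n^4)


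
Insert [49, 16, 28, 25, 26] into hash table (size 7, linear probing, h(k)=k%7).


Insertions: 49->slot 0; 16->slot 2; 28->slot 1; 25->slot 4; 26->slot 5
Table: [49, 28, 16, None, 25, 26, None]


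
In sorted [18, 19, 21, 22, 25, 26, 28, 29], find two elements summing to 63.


Two pointers: lo=0, hi=7
No pair sums to 63


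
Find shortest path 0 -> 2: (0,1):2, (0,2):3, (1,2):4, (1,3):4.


Dijkstra from 0:
Distances: {0: 0, 1: 2, 2: 3, 3: 6}
Shortest distance to 2 = 3, path = [0, 2]


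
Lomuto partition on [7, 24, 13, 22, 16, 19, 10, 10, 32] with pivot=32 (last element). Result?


Elements <= 32 go left of pivot.
Result: [7, 24, 13, 22, 16, 19, 10, 10, 32], pivot at index 8


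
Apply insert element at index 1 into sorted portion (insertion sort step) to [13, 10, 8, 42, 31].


After one pass: [10, 13, 8, 42, 31]


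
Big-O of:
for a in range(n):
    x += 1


Per nesting level: O(n) = O(n)
Complexity: O(n)


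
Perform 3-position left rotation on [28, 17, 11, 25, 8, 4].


Left rotate by 3: [25, 8, 4, 28, 17, 11]


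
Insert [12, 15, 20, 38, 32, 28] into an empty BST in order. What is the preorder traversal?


Root = 12; build tree by BST insertion.
Preorder traversal: [12, 15, 20, 38, 32, 28]


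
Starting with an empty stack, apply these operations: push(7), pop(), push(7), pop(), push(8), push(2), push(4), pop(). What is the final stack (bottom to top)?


push(7) -> [7]
pop() returns 7 -> []
push(7) -> [7]
pop() returns 7 -> []
push(8) -> [8]
push(2) -> [8, 2]
push(4) -> [8, 2, 4]
pop() returns 4 -> [8, 2]
Final stack (bottom to top): [8, 2]


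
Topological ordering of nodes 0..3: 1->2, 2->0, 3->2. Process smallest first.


Kahn's algorithm, process smallest node first
Order: [1, 3, 2, 0]


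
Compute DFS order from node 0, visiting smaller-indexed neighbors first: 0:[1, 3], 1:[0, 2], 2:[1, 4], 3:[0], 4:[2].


DFS stack-based: start with [0]
Visit order: [0, 1, 2, 4, 3]


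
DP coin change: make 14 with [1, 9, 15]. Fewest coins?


dp[0]=0; dp[i]=1+min(dp[i-c] for c in coins)
...dp[9]=1, dp[10]=2, dp[11]=3, dp[12]=4, dp[13]=5, dp[14]=6
Minimum coins for 14 = 6


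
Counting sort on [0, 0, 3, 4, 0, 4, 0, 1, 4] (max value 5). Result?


Count array: [4, 1, 0, 1, 3, 0]
Reconstruct: [0, 0, 0, 0, 1, 3, 4, 4, 4]


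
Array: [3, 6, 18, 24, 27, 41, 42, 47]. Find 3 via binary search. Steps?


Search for 3:
[0,7] mid=3 arr[3]=24
[0,2] mid=1 arr[1]=6
[0,0] mid=0 arr[0]=3
Total: 3 comparisons


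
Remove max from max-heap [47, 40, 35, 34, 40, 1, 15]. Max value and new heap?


Max = 47
Replace root with last, heapify down
Resulting heap: [40, 40, 35, 34, 15, 1]


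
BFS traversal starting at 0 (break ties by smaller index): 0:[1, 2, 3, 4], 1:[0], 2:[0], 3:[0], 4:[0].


BFS queue: start with [0]
Visit order: [0, 1, 2, 3, 4]


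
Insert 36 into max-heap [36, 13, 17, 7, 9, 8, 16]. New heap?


Append 36: [36, 13, 17, 7, 9, 8, 16, 36]
Bubble up: swap idx 7(36) with idx 3(7); swap idx 3(36) with idx 1(13)
Result: [36, 36, 17, 13, 9, 8, 16, 7]


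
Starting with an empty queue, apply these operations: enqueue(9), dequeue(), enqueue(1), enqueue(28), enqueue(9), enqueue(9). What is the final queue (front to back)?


enqueue(9) -> [9]
dequeue() returns 9 -> []
enqueue(1) -> [1]
enqueue(28) -> [1, 28]
enqueue(9) -> [1, 28, 9]
enqueue(9) -> [1, 28, 9, 9]
Final queue (front to back): [1, 28, 9, 9]


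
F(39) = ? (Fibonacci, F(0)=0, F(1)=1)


F(n)=F(n-1)+F(n-2)
...F(37)=24157817, F(38)=39088169, F(39)=63245986


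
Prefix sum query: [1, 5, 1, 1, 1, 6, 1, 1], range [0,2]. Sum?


Prefix sums: [0, 1, 6, 7, 8, 9, 15, 16, 17]
Sum[0..2] = prefix[3] - prefix[0] = 7 - 0 = 7


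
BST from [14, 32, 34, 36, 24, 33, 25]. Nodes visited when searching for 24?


BST root = 14
Search for 24: compare at each node
Path: [14, 32, 24]


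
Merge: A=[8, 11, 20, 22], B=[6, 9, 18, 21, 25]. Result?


Compare heads, take smaller each step.
Merged: [6, 8, 9, 11, 18, 20, 21, 22, 25]


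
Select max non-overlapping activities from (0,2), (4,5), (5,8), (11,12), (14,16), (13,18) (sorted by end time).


Greedy: pick earliest-ending, then skip overlaps.
Selected (5 activities): [(0, 2), (4, 5), (5, 8), (11, 12), (14, 16)]


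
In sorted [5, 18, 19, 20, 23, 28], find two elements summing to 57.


Two pointers: lo=0, hi=5
No pair sums to 57


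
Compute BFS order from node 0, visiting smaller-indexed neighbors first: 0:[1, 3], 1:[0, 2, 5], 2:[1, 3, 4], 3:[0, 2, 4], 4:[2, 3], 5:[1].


BFS queue: start with [0]
Visit order: [0, 1, 3, 2, 5, 4]


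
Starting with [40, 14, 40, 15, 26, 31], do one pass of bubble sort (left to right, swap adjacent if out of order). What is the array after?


After one pass: [14, 40, 15, 26, 31, 40]


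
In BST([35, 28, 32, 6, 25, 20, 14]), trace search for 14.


BST root = 35
Search for 14: compare at each node
Path: [35, 28, 6, 25, 20, 14]


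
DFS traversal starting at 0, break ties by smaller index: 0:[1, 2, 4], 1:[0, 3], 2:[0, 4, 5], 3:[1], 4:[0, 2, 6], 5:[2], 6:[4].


DFS stack-based: start with [0]
Visit order: [0, 1, 3, 2, 4, 6, 5]


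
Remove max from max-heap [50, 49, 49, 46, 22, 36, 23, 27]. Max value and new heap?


Max = 50
Replace root with last, heapify down
Resulting heap: [49, 46, 49, 27, 22, 36, 23]


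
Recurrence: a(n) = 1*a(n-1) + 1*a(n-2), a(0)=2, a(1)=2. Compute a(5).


Build bottom-up:
...a(3)=6, a(4)=10, a(5)=1*10+1*6=16


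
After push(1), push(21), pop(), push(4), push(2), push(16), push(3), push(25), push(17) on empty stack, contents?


push(1) -> [1]
push(21) -> [1, 21]
pop() returns 21 -> [1]
push(4) -> [1, 4]
push(2) -> [1, 4, 2]
push(16) -> [1, 4, 2, 16]
push(3) -> [1, 4, 2, 16, 3]
push(25) -> [1, 4, 2, 16, 3, 25]
push(17) -> [1, 4, 2, 16, 3, 25, 17]
Final stack (bottom to top): [1, 4, 2, 16, 3, 25, 17]


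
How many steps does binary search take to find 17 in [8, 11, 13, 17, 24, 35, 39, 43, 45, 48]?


Search for 17:
[0,9] mid=4 arr[4]=24
[0,3] mid=1 arr[1]=11
[2,3] mid=2 arr[2]=13
[3,3] mid=3 arr[3]=17
Total: 4 comparisons


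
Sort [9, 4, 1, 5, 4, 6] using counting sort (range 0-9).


Count array: [0, 1, 0, 0, 2, 1, 1, 0, 0, 1]
Reconstruct: [1, 4, 4, 5, 6, 9]


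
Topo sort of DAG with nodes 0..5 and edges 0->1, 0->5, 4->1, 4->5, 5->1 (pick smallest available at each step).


Kahn's algorithm, process smallest node first
Order: [0, 2, 3, 4, 5, 1]


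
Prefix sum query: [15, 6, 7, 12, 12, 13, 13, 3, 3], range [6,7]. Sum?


Prefix sums: [0, 15, 21, 28, 40, 52, 65, 78, 81, 84]
Sum[6..7] = prefix[8] - prefix[6] = 81 - 65 = 16


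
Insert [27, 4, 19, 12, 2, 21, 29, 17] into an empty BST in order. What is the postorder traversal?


Root = 27; build tree by BST insertion.
Postorder traversal: [2, 17, 12, 21, 19, 4, 29, 27]


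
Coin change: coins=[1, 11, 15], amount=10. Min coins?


dp[0]=0; dp[i]=1+min(dp[i-c] for c in coins)
...dp[5]=5, dp[6]=6, dp[7]=7, dp[8]=8, dp[9]=9, dp[10]=10
Minimum coins for 10 = 10


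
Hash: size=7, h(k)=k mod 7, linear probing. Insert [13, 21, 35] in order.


Insertions: 13->slot 6; 21->slot 0; 35->slot 1
Table: [21, 35, None, None, None, None, 13]


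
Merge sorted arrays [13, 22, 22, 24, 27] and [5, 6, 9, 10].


Compare heads, take smaller each step.
Merged: [5, 6, 9, 10, 13, 22, 22, 24, 27]


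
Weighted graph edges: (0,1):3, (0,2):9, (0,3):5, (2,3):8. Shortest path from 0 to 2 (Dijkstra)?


Dijkstra from 0:
Distances: {0: 0, 1: 3, 2: 9, 3: 5}
Shortest distance to 2 = 9, path = [0, 2]


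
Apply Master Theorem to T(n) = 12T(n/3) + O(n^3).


a=12, b=3, c=3. log_3(12)=2.262 < c=3. Case 3: O(n^c) = O(n^3)
Complexity: O(n^3)


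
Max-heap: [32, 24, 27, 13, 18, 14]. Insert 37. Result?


Append 37: [32, 24, 27, 13, 18, 14, 37]
Bubble up: swap idx 6(37) with idx 2(27); swap idx 2(37) with idx 0(32)
Result: [37, 24, 32, 13, 18, 14, 27]


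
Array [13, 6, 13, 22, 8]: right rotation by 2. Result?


Right rotate by 2: [22, 8, 13, 6, 13]


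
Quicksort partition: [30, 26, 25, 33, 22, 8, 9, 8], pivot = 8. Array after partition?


Elements <= 8 go left of pivot.
Result: [8, 8, 25, 33, 22, 30, 9, 26], pivot at index 1


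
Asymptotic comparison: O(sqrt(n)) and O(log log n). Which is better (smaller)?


double-logarithmic grows slower than sublinear
O(log log n) is asymptotically smaller; O(sqrt(n)) grows faster


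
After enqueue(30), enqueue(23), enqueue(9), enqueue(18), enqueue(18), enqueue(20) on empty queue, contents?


enqueue(30) -> [30]
enqueue(23) -> [30, 23]
enqueue(9) -> [30, 23, 9]
enqueue(18) -> [30, 23, 9, 18]
enqueue(18) -> [30, 23, 9, 18, 18]
enqueue(20) -> [30, 23, 9, 18, 18, 20]
Final queue (front to back): [30, 23, 9, 18, 18, 20]


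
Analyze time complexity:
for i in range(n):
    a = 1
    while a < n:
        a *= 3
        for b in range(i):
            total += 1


Per nesting level: O(n) * O(log n) * O(n) [triangular over i] = O(n^2 log n)
Complexity: O(n^2 log n)


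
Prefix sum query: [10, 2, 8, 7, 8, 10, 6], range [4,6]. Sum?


Prefix sums: [0, 10, 12, 20, 27, 35, 45, 51]
Sum[4..6] = prefix[7] - prefix[4] = 51 - 27 = 24


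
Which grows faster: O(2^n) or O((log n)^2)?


polylogarithmic grows slower than exponential
O((log n)^2) is asymptotically smaller; O(2^n) grows faster


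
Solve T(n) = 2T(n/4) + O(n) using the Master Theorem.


a=2, b=4, c=1. log_4(2)=0.5 < c=1. Case 3: O(n^c) = O(n)
Complexity: O(n)


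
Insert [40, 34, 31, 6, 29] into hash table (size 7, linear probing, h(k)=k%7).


Insertions: 40->slot 5; 34->slot 6; 31->slot 3; 6->slot 0; 29->slot 1
Table: [6, 29, None, 31, None, 40, 34]


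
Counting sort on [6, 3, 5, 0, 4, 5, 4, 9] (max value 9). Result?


Count array: [1, 0, 0, 1, 2, 2, 1, 0, 0, 1]
Reconstruct: [0, 3, 4, 4, 5, 5, 6, 9]


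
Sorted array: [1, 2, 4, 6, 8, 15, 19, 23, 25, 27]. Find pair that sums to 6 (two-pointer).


Two pointers: lo=0, hi=9
Found pair: (2, 4) summing to 6


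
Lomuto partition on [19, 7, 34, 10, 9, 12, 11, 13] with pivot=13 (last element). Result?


Elements <= 13 go left of pivot.
Result: [7, 10, 9, 12, 11, 13, 34, 19], pivot at index 5


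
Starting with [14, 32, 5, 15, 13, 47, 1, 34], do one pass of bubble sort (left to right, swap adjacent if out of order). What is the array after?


After one pass: [14, 5, 15, 13, 32, 1, 34, 47]


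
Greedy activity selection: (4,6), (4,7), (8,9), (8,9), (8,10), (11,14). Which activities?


Greedy: pick earliest-ending, then skip overlaps.
Selected (3 activities): [(4, 6), (8, 9), (11, 14)]


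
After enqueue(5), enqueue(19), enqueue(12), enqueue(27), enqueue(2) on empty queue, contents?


enqueue(5) -> [5]
enqueue(19) -> [5, 19]
enqueue(12) -> [5, 19, 12]
enqueue(27) -> [5, 19, 12, 27]
enqueue(2) -> [5, 19, 12, 27, 2]
Final queue (front to back): [5, 19, 12, 27, 2]


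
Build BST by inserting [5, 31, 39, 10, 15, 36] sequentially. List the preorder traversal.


Root = 5; build tree by BST insertion.
Preorder traversal: [5, 31, 10, 15, 39, 36]


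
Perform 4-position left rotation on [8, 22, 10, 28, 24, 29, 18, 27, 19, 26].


Left rotate by 4: [24, 29, 18, 27, 19, 26, 8, 22, 10, 28]


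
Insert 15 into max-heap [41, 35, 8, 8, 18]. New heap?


Append 15: [41, 35, 8, 8, 18, 15]
Bubble up: swap idx 5(15) with idx 2(8)
Result: [41, 35, 15, 8, 18, 8]


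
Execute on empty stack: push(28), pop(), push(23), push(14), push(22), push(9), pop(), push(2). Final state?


push(28) -> [28]
pop() returns 28 -> []
push(23) -> [23]
push(14) -> [23, 14]
push(22) -> [23, 14, 22]
push(9) -> [23, 14, 22, 9]
pop() returns 9 -> [23, 14, 22]
push(2) -> [23, 14, 22, 2]
Final stack (bottom to top): [23, 14, 22, 2]


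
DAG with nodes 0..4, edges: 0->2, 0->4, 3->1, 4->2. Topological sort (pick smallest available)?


Kahn's algorithm, process smallest node first
Order: [0, 3, 1, 4, 2]


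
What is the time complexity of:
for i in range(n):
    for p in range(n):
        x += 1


Per nesting level: O(n) * O(n) = O(n^2)
Complexity: O(n^2)


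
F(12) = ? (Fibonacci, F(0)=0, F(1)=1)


F(n)=F(n-1)+F(n-2)
...F(10)=55, F(11)=89, F(12)=144


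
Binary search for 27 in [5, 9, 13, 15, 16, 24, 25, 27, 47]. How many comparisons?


Search for 27:
[0,8] mid=4 arr[4]=16
[5,8] mid=6 arr[6]=25
[7,8] mid=7 arr[7]=27
Total: 3 comparisons


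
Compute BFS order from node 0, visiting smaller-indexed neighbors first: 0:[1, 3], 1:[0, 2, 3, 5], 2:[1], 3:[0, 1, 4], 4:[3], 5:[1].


BFS queue: start with [0]
Visit order: [0, 1, 3, 2, 5, 4]


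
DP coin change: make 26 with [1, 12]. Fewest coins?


dp[0]=0; dp[i]=1+min(dp[i-c] for c in coins)
...dp[21]=10, dp[22]=11, dp[23]=12, dp[24]=2, dp[25]=3, dp[26]=4
Minimum coins for 26 = 4


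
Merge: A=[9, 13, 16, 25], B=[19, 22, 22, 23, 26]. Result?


Compare heads, take smaller each step.
Merged: [9, 13, 16, 19, 22, 22, 23, 25, 26]


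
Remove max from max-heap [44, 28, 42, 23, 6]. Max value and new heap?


Max = 44
Replace root with last, heapify down
Resulting heap: [42, 28, 6, 23]


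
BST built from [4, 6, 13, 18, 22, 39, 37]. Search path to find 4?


BST root = 4
Search for 4: compare at each node
Path: [4]


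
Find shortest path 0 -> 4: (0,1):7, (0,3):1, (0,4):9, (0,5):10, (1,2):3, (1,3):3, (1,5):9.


Dijkstra from 0:
Distances: {0: 0, 1: 4, 2: 7, 3: 1, 4: 9, 5: 10}
Shortest distance to 4 = 9, path = [0, 4]


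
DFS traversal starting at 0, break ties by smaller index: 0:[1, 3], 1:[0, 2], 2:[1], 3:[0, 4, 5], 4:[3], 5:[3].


DFS stack-based: start with [0]
Visit order: [0, 1, 2, 3, 4, 5]


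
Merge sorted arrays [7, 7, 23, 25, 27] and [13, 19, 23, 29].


Compare heads, take smaller each step.
Merged: [7, 7, 13, 19, 23, 23, 25, 27, 29]


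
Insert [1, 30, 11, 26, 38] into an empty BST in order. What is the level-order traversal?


Root = 1; build tree by BST insertion.
Level-Order traversal: [1, 30, 11, 38, 26]


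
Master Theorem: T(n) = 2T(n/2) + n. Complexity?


a=2, b=2, c=1. log_2(2)=1 = c=1. Case 2: O(n^c log n) = O(n log n)
Complexity: O(n log n)


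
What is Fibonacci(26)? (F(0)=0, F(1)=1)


F(n)=F(n-1)+F(n-2)
...F(24)=46368, F(25)=75025, F(26)=121393


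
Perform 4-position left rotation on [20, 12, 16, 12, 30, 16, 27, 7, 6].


Left rotate by 4: [30, 16, 27, 7, 6, 20, 12, 16, 12]


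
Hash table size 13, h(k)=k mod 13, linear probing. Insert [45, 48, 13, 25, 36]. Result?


Insertions: 45->slot 6; 48->slot 9; 13->slot 0; 25->slot 12; 36->slot 10
Table: [13, None, None, None, None, None, 45, None, None, 48, 36, None, 25]


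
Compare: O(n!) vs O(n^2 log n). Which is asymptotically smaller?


n^2 log n grows slower than factorial
O(n^2 log n) is asymptotically smaller; O(n!) grows faster


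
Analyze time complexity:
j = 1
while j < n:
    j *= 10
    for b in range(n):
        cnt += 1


Per nesting level: O(log n) * O(n) = O(n log n)
Complexity: O(n log n)


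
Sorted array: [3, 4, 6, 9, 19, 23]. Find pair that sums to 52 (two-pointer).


Two pointers: lo=0, hi=5
No pair sums to 52


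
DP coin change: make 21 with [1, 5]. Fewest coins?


dp[0]=0; dp[i]=1+min(dp[i-c] for c in coins)
...dp[16]=4, dp[17]=5, dp[18]=6, dp[19]=7, dp[20]=4, dp[21]=5
Minimum coins for 21 = 5
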